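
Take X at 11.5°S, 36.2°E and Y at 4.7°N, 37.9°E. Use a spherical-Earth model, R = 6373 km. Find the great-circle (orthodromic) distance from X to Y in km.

Haversine: a = sin²(Δφ/2)+cos φ₁ cos φ₂ sin²(Δλ/2) = 0.02007;  σ = 2·atan2(√a,√(1−a))
σ = 16.288° → d = Rσ = 6373·0.28428 = 1812 km

1812 km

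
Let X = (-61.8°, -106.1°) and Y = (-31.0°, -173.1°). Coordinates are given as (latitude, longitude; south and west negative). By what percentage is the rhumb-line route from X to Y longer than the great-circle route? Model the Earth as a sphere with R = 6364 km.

Great circle: σ = 0.9120 rad → d_gc = Rσ = 5803.9 km
Rhumb: Δφ = +0.5376, Δλ = -1.1694, Δψ = +0.8120, q = Δφ/Δψ = 0.6620 → d_rh = R√(Δφ²+q²Δλ²) = 5997.9 km
Excess = (5997.9 − 5803.9) / 5803.9 = 194.0 / 5803.9 = 3.34% ≈ 3.3%

3.3%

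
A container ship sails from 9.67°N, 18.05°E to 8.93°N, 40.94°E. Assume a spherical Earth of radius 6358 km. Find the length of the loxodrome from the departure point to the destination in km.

2508 km

Δψ = ln[tan(π/4+φ₂/2)/tan(π/4+φ₁/2)] = -0.0131;  Δφ = -0.0129 rad,  Δλ = +0.3995 rad
q = Δφ/Δψ = 0.9868
d = R·√(Δφ² + q²Δλ²) = 6358·0.39446 = 2508 km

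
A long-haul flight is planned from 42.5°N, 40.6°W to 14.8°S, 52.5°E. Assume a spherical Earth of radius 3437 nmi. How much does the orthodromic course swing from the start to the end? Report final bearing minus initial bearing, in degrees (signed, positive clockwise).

+32.1°

At departure: θ₁ = atan2(sin Δλ cos φ₂, cos φ₁ sin φ₂ − sin φ₁ cos φ₂ cos Δλ) = 99.01°
At arrival: θ₂ = atan2(sin Δλ cos φ₁, −cos φ₂ sin φ₁ + sin φ₂ cos φ₁ cos Δλ) = 131.13°
Δθ = θ₂ − θ₁ = +32.1°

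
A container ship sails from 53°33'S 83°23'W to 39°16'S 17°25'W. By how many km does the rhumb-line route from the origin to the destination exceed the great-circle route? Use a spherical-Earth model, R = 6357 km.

Great circle: cos σ = sin φ₁ sin φ₂ + cos φ₁ cos φ₂ cos Δλ,  σ = 0.8004 rad → d_gc = 5087.9 km
Rhumb line: Δψ = +0.3646, q = Δφ/Δψ = 0.6837, d_rh = R√(Δφ²+q²Δλ²) = 5249.3 km
Excess = 5249.3 − 5087.9 = 161.4 ≈ 161 km

161 km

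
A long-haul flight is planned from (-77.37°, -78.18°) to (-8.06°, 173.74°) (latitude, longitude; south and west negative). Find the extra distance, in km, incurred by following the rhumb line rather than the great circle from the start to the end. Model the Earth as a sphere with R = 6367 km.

Great circle: cos σ = sin φ₁ sin φ₂ + cos φ₁ cos φ₂ cos Δλ,  σ = 1.5011 rad → d_gc = 9557.6 km
Rhumb line: Δψ = +2.0601, q = Δφ/Δψ = 0.5872, d_rh = R√(Δφ²+q²Δλ²) = 10443.2 km
Excess = 10443.2 − 9557.6 = 885.6 ≈ 886 km

886 km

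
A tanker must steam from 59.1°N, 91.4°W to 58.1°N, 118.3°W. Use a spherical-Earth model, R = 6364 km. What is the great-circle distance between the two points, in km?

1550 km

Haversine: a = sin²(Δφ/2)+cos φ₁ cos φ₂ sin²(Δλ/2) = 0.01476;  σ = 2·atan2(√a,√(1−a))
σ = 13.955° → d = Rσ = 6364·0.24357 = 1550 km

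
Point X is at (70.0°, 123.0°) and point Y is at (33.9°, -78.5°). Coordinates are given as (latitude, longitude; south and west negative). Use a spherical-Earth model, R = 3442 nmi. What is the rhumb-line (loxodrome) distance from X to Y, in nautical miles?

Rhumb course C = atan2(Δλ, Δψ) with Δψ = ln[tan(π/4+φ₂/2)/tan(π/4+φ₁/2)] = -1.1059, Δλ = +2.7663 → C = 111.79°
d = R·|Δφ| / |cos C| = 3442·0.63006 / 0.37119 = 5842 nmi

5842 nmi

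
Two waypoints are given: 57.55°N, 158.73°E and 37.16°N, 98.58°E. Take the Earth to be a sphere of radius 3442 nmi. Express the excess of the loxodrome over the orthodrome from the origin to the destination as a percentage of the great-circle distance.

2.7%

Great circle: σ = 0.7633 rad → d_gc = Rσ = 2627.2 nmi
Rhumb: Δφ = -0.3559, Δλ = -1.0498, Δψ = -0.5349, q = Δφ/Δψ = 0.6653 → d_rh = R√(Δφ²+q²Δλ²) = 2698.0 nmi
Excess = (2698.0 − 2627.2) / 2627.2 = 70.8 / 2627.2 = 2.69% ≈ 2.7%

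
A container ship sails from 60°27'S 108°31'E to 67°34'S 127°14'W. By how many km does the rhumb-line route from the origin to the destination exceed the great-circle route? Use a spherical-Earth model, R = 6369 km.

Great circle: cos σ = sin φ₁ sin φ₂ + cos φ₁ cos φ₂ cos Δλ,  σ = 0.7980 rad → d_gc = 5082.2 km
Rhumb line: Δψ = -0.2852, q = Δφ/Δψ = 0.4356, d_rh = R√(Δφ²+q²Δλ²) = 6067.8 km
Excess = 6067.8 − 5082.2 = 985.6 ≈ 986 km

986 km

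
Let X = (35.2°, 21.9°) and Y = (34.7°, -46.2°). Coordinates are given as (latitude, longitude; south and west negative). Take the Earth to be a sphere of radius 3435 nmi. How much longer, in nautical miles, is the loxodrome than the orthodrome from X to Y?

Great circle: cos σ = sin φ₁ sin φ₂ + cos φ₁ cos φ₂ cos Δλ,  σ = 0.9536 rad → d_gc = 3275.7 nmi
Rhumb line: Δψ = -0.0106, q = Δφ/Δψ = 0.8196, d_rh = R√(Δφ²+q²Δλ²) = 3346.5 nmi
Excess = 3346.5 − 3275.7 = 70.8 ≈ 71 nmi

71 nmi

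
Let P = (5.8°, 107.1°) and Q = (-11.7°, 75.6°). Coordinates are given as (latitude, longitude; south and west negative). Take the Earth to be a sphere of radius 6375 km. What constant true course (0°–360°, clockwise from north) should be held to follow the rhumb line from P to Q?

240.8°

Meridional parts: M(φ₁)=+0.1014, M(φ₂)=-0.2056 → ΔM = -0.3070;  Δλ = -0.5498 rad
tan C = Δλ / ΔM = +1.7906 → C = 240.82°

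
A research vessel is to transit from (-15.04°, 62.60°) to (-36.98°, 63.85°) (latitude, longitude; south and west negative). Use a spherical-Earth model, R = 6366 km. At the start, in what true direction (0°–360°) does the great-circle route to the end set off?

177.3°

N = sin Δλ·cos φ₂ = +0.0174;  D = cos φ₁ sin φ₂ − sin φ₁ cos φ₂ cos Δλ = -0.3737
initial course = atan2(N, D) = 177.33°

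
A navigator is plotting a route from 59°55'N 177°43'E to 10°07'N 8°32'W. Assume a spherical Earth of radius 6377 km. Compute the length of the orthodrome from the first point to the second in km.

12219 km

cos σ = sin φ₁ sin φ₂ + cos φ₁ cos φ₂ cos Δλ
      = sin(59.92°)sin(10.12°) + cos(59.92°)cos(10.12°)cos(173.75°) = -0.3385
σ = 109.788° → d = Rσ = 6377·1.91616 = 12219 km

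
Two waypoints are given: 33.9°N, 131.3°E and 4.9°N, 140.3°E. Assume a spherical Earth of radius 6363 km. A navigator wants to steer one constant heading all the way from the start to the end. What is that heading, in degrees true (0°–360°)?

163.9°

Δψ = ln[tan(π/4+φ₂/2)/tan(π/4+φ₁/2)] = -0.5439
Δλ = +0.1571 rad (taken the short way round)
course = atan2(Δλ, Δψ) = 163.89°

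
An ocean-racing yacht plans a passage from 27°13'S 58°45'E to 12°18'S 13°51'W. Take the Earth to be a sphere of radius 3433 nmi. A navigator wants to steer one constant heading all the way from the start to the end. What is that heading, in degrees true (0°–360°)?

282.4°

Δψ = ln[tan(π/4+φ₂/2)/tan(π/4+φ₁/2)] = +0.2776
Δλ = -1.2671 rad (taken the short way round)
course = atan2(Δλ, Δψ) = 282.36°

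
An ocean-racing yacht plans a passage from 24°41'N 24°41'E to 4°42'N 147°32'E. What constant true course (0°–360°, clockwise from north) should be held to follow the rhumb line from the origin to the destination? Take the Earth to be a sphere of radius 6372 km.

99.6°

Δψ = ln[tan(π/4+φ₂/2)/tan(π/4+φ₁/2)] = -0.3627
Δλ = +2.1441 rad (taken the short way round)
course = atan2(Δλ, Δψ) = 99.60°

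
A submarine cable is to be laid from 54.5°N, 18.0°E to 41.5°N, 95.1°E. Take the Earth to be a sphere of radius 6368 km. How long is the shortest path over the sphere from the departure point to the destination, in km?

cos σ = sin φ₁ sin φ₂ + cos φ₁ cos φ₂ cos Δλ
      = sin(54.50°)sin(41.50°) + cos(54.50°)cos(41.50°)cos(77.10°) = 0.6365
σ = 50.465° → d = Rσ = 6368·0.88079 = 5609 km

5609 km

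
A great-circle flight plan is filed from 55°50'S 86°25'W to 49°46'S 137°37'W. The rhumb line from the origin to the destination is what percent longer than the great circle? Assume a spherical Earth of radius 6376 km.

Great circle: σ = 0.5376 rad → d_gc = Rσ = 3427.6 km
Rhumb: Δφ = +0.1059, Δλ = -0.8936, Δψ = +0.1755, q = Δφ/Δψ = 0.6033 → d_rh = R√(Δφ²+q²Δλ²) = 3503.3 km
Excess = (3503.3 − 3427.6) / 3427.6 = 75.7 / 3427.6 = 2.21% ≈ 2.2%

2.2%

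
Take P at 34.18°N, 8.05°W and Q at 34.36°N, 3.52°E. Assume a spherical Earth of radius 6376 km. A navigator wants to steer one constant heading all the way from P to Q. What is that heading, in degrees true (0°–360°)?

88.9°

Meridional parts: M(φ₁)=+0.6355, M(φ₂)=+0.6393 → ΔM = +0.0038;  Δλ = +0.2019 rad
tan C = Δλ / ΔM = +53.1187 → C = 88.92°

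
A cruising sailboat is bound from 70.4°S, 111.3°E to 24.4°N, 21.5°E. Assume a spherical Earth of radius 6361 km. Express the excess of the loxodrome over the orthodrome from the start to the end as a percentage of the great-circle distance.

Great circle: σ = 1.9694 rad → d_gc = Rσ = 12527.1 km
Rhumb: Δφ = +1.6546, Δλ = -1.5673, Δψ = +2.1954, q = Δφ/Δψ = 0.7537 → d_rh = R√(Δφ²+q²Δλ²) = 12931.6 km
Excess = (12931.6 − 12527.1) / 12527.1 = 404.5 / 12527.1 = 3.23% ≈ 3.2%

3.2%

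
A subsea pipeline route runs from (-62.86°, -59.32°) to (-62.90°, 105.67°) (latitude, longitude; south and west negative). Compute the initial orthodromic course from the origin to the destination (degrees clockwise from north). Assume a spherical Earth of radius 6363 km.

171.6°

θ = atan2( sin Δλ·cos φ₂ ,  cos φ₁ sin φ₂ − sin φ₁ cos φ₂ cos Δλ )
  = atan2(+0.1180, -0.7976) = 171.59°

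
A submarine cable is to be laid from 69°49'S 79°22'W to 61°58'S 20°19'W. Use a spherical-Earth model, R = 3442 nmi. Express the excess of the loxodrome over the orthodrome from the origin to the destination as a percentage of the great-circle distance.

3.8%

Great circle: σ = 0.4230 rad → d_gc = Rσ = 1455.9 nmi
Rhumb: Δφ = +0.1370, Δλ = +1.0306, Δψ = +0.3384, q = Δφ/Δψ = 0.4049 → d_rh = R√(Δφ²+q²Δλ²) = 1511.9 nmi
Excess = (1511.9 − 1455.9) / 1455.9 = 56.0 / 1455.9 = 3.846% ≈ 3.8%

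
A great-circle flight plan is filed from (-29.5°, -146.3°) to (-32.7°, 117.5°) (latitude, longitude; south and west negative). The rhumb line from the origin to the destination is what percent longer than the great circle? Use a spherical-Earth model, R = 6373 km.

4.0%

Great circle: σ = 1.3828 rad → d_gc = Rσ = 8812.4 km
Rhumb: Δφ = -0.0559, Δλ = -1.6790, Δψ = -0.0652, q = Δφ/Δψ = 0.8561 → d_rh = R√(Δφ²+q²Δλ²) = 9167.2 km
Excess = (9167.2 − 8812.4) / 8812.4 = 354.8 / 8812.4 = 4.03% ≈ 4.0%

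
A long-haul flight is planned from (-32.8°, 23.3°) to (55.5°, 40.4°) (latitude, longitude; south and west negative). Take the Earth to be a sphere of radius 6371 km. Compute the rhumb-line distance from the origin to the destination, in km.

9956 km

Δψ = ln[tan(π/4+φ₂/2)/tan(π/4+φ₁/2)] = +1.7761;  Δφ = +1.5411 rad,  Δλ = +0.2985 rad
q = Δφ/Δψ = 0.8677
d = R·√(Δφ² + q²Δλ²) = 6371·1.56273 = 9956 km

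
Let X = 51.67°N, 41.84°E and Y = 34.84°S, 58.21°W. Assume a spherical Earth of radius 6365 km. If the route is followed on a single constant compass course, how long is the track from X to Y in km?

13751 km

Δψ = ln[tan(π/4+φ₂/2)/tan(π/4+φ₁/2)] = -1.7063;  Δφ = -1.5099 rad,  Δλ = -1.7462 rad
q = Δφ/Δψ = 0.8849
d = R·√(Δφ² + q²Δλ²) = 6365·2.16043 = 13751 km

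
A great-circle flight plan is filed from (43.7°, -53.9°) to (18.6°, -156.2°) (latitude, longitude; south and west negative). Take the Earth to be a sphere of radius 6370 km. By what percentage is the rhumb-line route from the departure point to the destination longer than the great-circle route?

Great circle: σ = 1.4963 rad → d_gc = Rσ = 9531.6 km
Rhumb: Δφ = -0.4381, Δλ = -1.7855, Δψ = -0.5192, q = Δφ/Δψ = 0.8438 → d_rh = R√(Δφ²+q²Δλ²) = 9994.7 km
Excess = (9994.7 − 9531.6) / 9531.6 = 463.1 / 9531.6 = 4.86% ≈ 4.9%

4.9%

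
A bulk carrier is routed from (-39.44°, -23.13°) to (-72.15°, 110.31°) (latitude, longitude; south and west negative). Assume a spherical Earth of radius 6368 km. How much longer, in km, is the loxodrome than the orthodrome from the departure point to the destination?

1418 km

Great circle: cos σ = sin φ₁ sin φ₂ + cos φ₁ cos φ₂ cos Δλ,  σ = 1.1131 rad → d_gc = 7088.0 km
Rhumb line: Δψ = -1.1010, q = Δφ/Δψ = 0.5185, d_rh = R√(Δφ²+q²Δλ²) = 8506.0 km
Excess = 8506.0 − 7088.0 = 1418.0 ≈ 1418 km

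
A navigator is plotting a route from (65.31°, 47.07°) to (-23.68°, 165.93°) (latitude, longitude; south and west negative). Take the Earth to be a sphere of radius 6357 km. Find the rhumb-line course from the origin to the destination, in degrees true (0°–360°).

Δψ = ln[tan(π/4+φ₂/2)/tan(π/4+φ₁/2)] = -1.9449
Δλ = +2.0745 rad (taken the short way round)
course = atan2(Δλ, Δψ) = 133.15°

133.2°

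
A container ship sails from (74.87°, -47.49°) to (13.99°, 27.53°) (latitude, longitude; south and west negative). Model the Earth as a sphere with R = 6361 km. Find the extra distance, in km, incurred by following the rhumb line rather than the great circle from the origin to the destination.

342 km

Great circle: cos σ = sin φ₁ sin φ₂ + cos φ₁ cos φ₂ cos Δλ,  σ = 1.2673 rad → d_gc = 8061.4 km
Rhumb line: Δψ = -1.7722, q = Δφ/Δψ = 0.5996, d_rh = R√(Δφ²+q²Δλ²) = 8403.5 km
Excess = 8403.5 − 8061.4 = 342.1 ≈ 342 km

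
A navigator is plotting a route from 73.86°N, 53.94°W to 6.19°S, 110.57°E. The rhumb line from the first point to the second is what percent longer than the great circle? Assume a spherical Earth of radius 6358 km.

Great circle: σ = 1.9497 rad → d_gc = Rσ = 12396.2 km
Rhumb: Δφ = -1.3971, Δλ = +2.8712, Δψ = -2.0617, q = Δφ/Δψ = 0.6777 → d_rh = R√(Δφ²+q²Δλ²) = 15230.0 km
Excess = (15230.0 − 12396.2) / 12396.2 = 2833.8 / 12396.2 = 22.86% ≈ 22.9%

22.9%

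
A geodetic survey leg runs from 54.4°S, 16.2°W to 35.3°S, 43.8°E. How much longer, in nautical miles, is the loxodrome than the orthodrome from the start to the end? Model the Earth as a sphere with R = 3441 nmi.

67 nmi

Great circle: cos σ = sin φ₁ sin φ₂ + cos φ₁ cos φ₂ cos Δλ,  σ = 0.7850 rad → d_gc = 2701.1 nmi
Rhumb line: Δψ = +0.4769, q = Δφ/Δψ = 0.6991, d_rh = R√(Δφ²+q²Δλ²) = 2767.9 nmi
Excess = 2767.9 − 2701.1 = 66.8 ≈ 67 nmi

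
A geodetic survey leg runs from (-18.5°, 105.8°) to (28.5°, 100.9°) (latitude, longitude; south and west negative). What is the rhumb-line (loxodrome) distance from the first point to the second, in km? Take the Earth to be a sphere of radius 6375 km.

Rhumb course C = atan2(Δλ, Δψ) with Δψ = ln[tan(π/4+φ₂/2)/tan(π/4+φ₁/2)] = +0.8479, Δλ = -0.0855 → C = 354.24°
d = R·|Δφ| / |cos C| = 6375·0.82030 / 0.99495 = 5256 km

5256 km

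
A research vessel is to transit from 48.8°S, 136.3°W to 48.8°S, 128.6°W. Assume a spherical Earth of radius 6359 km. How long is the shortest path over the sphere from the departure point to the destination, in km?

cos σ = sin φ₁ sin φ₂ + cos φ₁ cos φ₂ cos Δλ
      = sin(-48.80°)sin(-48.80°) + cos(-48.80°)cos(-48.80°)cos(7.70°) = 0.9961
σ = 5.070° → d = Rσ = 6359·0.08848 = 563 km

563 km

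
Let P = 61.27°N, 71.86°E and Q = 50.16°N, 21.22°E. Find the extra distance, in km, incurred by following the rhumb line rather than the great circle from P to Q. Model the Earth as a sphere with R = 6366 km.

76 km

Great circle: cos σ = sin φ₁ sin φ₂ + cos φ₁ cos φ₂ cos Δλ,  σ = 0.5184 rad → d_gc = 3300.19 km
Rhumb line: Δψ = -0.3471, q = Δφ/Δψ = 0.5586, d_rh = R√(Δφ²+q²Δλ²) = 3376.65 km
Excess = 3376.65 − 3300.19 = 76.46 ≈ 76 km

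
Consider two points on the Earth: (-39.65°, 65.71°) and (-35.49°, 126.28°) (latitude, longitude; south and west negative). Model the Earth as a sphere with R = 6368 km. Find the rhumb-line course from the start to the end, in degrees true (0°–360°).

Δψ = ln[tan(π/4+φ₂/2)/tan(π/4+φ₁/2)] = +0.0916
Δλ = +1.0571 rad (taken the short way round)
course = atan2(Δλ, Δψ) = 85.05°

85.0°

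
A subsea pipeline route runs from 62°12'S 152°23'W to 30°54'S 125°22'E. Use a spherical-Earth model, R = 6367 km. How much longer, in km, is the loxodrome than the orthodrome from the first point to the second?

Great circle: cos σ = sin φ₁ sin φ₂ + cos φ₁ cos φ₂ cos Δλ,  σ = 1.0377 rad → d_gc = 6606.8 km
Rhumb line: Δψ = +0.8289, q = Δφ/Δψ = 0.6590, d_rh = R√(Δφ²+q²Δλ²) = 6955.7 km
Excess = 6955.7 − 6606.8 = 348.9 ≈ 349 km

349 km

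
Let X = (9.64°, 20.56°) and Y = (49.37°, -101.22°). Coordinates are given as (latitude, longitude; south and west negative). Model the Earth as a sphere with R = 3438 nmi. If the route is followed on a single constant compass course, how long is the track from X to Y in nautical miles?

Rhumb course C = atan2(Δλ, Δψ) with Δψ = ln[tan(π/4+φ₂/2)/tan(π/4+φ₁/2)] = +0.8246, Δλ = -2.1255 → C = 291.21°
d = R·|Δφ| / |cos C| = 3438·0.69342 / 0.36171 = 6591 nmi

6591 nmi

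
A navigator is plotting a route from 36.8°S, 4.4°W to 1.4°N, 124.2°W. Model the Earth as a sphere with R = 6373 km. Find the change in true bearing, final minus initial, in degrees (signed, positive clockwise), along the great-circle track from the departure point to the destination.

Initial bearing θ₁ = atan2(sin Δλ cos φ₂, cos φ₁ sin φ₂ − sin φ₁ cos φ₂ cos Δλ) = 252.23°
Final bearing θ₂ = (initial bearing from the destination back to the start) + 180° = 310.29°
Δθ = θ₂ − θ₁ = +58.1°

+58.1°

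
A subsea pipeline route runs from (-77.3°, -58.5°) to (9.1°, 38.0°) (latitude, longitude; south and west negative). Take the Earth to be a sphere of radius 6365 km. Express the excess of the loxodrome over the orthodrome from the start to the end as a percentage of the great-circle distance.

5.9%

Great circle: σ = 1.7506 rad → d_gc = Rσ = 11142.7 km
Rhumb: Δφ = +1.5080, Δλ = +1.6842, Δψ = +2.3552, q = Δφ/Δψ = 0.6403 → d_rh = R√(Δφ²+q²Δλ²) = 11800.0 km
Excess = (11800.0 − 11142.7) / 11142.7 = 657.3 / 11142.7 = 5.90% ≈ 5.9%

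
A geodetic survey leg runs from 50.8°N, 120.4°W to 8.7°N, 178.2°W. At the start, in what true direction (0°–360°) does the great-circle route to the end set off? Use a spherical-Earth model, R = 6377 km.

θ = atan2( sin Δλ·cos φ₂ ,  cos φ₁ sin φ₂ − sin φ₁ cos φ₂ cos Δλ )
  = atan2(-0.8365, -0.3126) = 249.51°

249.5°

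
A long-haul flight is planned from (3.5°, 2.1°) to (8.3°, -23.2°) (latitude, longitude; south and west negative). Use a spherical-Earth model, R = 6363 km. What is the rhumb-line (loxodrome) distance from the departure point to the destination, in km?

2844 km

Rhumb course C = atan2(Δλ, Δψ) with Δψ = ln[tan(π/4+φ₂/2)/tan(π/4+φ₁/2)] = +0.0842, Δλ = -0.4416 → C = 280.80°
d = R·|Δφ| / |cos C| = 6363·0.08378 / 0.18741 = 2844 km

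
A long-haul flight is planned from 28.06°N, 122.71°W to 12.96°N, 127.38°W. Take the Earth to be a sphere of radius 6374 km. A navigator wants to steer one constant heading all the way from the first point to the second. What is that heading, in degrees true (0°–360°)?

Meridional parts: M(φ₁)=+0.5106, M(φ₂)=+0.2281 → ΔM = -0.2824;  Δλ = -0.0815 rad
tan C = Δλ / ΔM = +0.2886 → C = 196.10°

196.1°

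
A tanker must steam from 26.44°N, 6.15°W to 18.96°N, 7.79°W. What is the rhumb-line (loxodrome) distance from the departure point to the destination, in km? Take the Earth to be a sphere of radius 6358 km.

Δψ = ln[tan(π/4+φ₂/2)/tan(π/4+φ₁/2)] = -0.1416;  Δφ = -0.1306 rad,  Δλ = -0.0286 rad
q = Δφ/Δψ = 0.9217
d = R·√(Δφ² + q²Δλ²) = 6358·0.13319 = 847 km

847 km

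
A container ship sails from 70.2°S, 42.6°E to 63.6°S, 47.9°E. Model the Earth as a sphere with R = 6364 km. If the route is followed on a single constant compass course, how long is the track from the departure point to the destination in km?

768 km

Rhumb course C = atan2(Δλ, Δψ) with Δψ = ln[tan(π/4+φ₂/2)/tan(π/4+φ₁/2)] = +0.2956, Δλ = +0.0925 → C = 17.38°
d = R·|Δφ| / |cos C| = 6364·0.11519 / 0.95436 = 768 km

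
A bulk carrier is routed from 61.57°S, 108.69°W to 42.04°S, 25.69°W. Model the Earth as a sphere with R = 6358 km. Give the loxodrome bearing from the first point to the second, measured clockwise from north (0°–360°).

68.8°

Meridional parts: M(φ₁)=-1.3731, M(φ₂)=-0.8101 → ΔM = +0.5630;  Δλ = +1.4486 rad
tan C = Δλ / ΔM = +2.5730 → C = 68.76°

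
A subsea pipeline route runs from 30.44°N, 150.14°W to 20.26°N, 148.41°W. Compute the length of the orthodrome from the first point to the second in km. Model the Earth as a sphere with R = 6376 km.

Haversine: a = sin²(Δφ/2)+cos φ₁ cos φ₂ sin²(Δλ/2) = 0.00806;  σ = 2·atan2(√a,√(1−a))
σ = 10.299° → d = Rσ = 6376·0.17975 = 1146 km

1146 km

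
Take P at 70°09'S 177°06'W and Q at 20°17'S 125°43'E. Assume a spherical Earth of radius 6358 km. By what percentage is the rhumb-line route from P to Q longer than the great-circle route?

2.4%

Great circle: σ = 1.0487 rad → d_gc = Rσ = 6667.8 km
Rhumb: Δφ = +0.8703, Δλ = -0.9980, Δψ = +1.3815, q = Δφ/Δψ = 0.6300 → d_rh = R√(Δφ²+q²Δλ²) = 6826.6 km
Excess = (6826.6 − 6667.8) / 6667.8 = 158.8 / 6667.8 = 2.38% ≈ 2.4%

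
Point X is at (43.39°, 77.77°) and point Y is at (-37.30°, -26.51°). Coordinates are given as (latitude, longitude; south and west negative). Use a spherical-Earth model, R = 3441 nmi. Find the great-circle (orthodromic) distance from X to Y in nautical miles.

7446 nmi

Haversine: a = sin²(Δφ/2)+cos φ₁ cos φ₂ sin²(Δλ/2) = 0.77944;  σ = 2·atan2(√a,√(1−a))
σ = 123.978° → d = Rσ = 3441·2.16383 = 7446 nmi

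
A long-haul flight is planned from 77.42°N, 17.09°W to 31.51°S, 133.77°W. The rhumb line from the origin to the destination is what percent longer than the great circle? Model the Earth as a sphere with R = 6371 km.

6.8%

Great circle: σ = 2.2062 rad → d_gc = Rσ = 14055.5 km
Rhumb: Δφ = -1.9012, Δλ = -2.0365, Δψ = -2.7852, q = Δφ/Δψ = 0.6826 → d_rh = R√(Δφ²+q²Δλ²) = 15004.8 km
Excess = (15004.8 − 14055.5) / 14055.5 = 949.3 / 14055.5 = 6.754% ≈ 6.8%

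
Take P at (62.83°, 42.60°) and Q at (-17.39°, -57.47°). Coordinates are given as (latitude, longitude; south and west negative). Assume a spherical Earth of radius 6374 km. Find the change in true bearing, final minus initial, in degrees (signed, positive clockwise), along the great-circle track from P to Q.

Initial bearing θ₁ = atan2(sin Δλ cos φ₂, cos φ₁ sin φ₂ − sin φ₁ cos φ₂ cos Δλ) = 270.73°
Final bearing θ₂ = (initial bearing from the destination back to the start) + 180° = 208.59°
Δθ = θ₂ − θ₁ = -62.1°

-62.1°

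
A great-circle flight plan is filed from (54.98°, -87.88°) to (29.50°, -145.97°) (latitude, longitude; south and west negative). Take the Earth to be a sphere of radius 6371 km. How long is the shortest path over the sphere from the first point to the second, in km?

Haversine: a = sin²(Δφ/2)+cos φ₁ cos φ₂ sin²(Δλ/2) = 0.16636;  σ = 2·atan2(√a,√(1−a))
σ = 48.142° → d = Rσ = 6371·0.84024 = 5353 km

5353 km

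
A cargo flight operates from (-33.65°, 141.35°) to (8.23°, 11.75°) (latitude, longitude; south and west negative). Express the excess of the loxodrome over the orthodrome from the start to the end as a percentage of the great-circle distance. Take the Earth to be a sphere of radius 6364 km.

2.4%

Great circle: σ = 2.2199 rad → d_gc = Rσ = 14127.4 km
Rhumb: Δφ = +0.7309, Δλ = -2.2619, Δψ = +0.7684, q = Δφ/Δψ = 0.9512 → d_rh = R√(Δφ²+q²Δλ²) = 14461.2 km
Excess = (14461.2 − 14127.4) / 14127.4 = 333.8 / 14127.4 = 2.36% ≈ 2.4%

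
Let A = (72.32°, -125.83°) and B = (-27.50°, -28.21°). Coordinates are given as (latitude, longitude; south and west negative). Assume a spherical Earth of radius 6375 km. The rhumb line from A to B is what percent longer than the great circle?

Great circle: σ = 2.0665 rad → d_gc = Rσ = 13174.0 km
Rhumb: Δφ = -1.7422, Δλ = +1.7038, Δψ = -2.3605, q = Δφ/Δψ = 0.7381 → d_rh = R√(Δφ²+q²Δλ²) = 13697.4 km
Excess = (13697.4 − 13174.0) / 13174.0 = 523.4 / 13174.0 = 3.97% ≈ 4.0%

4.0%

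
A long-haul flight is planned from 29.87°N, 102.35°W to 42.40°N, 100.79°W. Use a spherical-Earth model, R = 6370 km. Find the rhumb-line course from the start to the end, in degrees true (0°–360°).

Meridional parts: M(φ₁)=+0.5467, M(φ₂)=+0.8186 → ΔM = +0.2719;  Δλ = +0.0272 rad
tan C = Δλ / ΔM = +0.1001 → C = 5.72°

5.7°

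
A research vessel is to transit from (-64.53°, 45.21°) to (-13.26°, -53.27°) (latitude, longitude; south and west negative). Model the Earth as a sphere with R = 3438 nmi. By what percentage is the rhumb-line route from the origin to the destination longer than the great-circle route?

6.6%

Great circle: σ = 1.4249 rad → d_gc = Rσ = 4898.9 nmi
Rhumb: Δφ = +0.8948, Δλ = -1.7188, Δψ = +1.2537, q = Δφ/Δψ = 0.7138 → d_rh = R√(Δφ²+q²Δλ²) = 5220.5 nmi
Excess = (5220.5 − 4898.9) / 4898.9 = 321.6 / 4898.9 = 6.56% ≈ 6.6%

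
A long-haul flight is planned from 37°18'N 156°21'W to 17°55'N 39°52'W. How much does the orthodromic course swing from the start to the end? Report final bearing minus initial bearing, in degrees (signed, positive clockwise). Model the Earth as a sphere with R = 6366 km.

Initial bearing θ₁ = atan2(sin Δλ cos φ₂, cos φ₁ sin φ₂ − sin φ₁ cos φ₂ cos Δλ) = 59.49°
Final bearing θ₂ = (initial bearing from the destination back to the start) + 180° = 133.92°
Δθ = θ₂ − θ₁ = +74.4°

+74.4°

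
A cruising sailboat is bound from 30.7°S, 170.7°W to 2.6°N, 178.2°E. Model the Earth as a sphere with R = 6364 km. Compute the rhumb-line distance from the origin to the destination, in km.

3881 km

Δψ = ln[tan(π/4+φ₂/2)/tan(π/4+φ₁/2)] = +0.6089;  Δφ = +0.5812 rad,  Δλ = -0.1937 rad
q = Δφ/Δψ = 0.9546
d = R·√(Δφ² + q²Δλ²) = 6364·0.60991 = 3881 km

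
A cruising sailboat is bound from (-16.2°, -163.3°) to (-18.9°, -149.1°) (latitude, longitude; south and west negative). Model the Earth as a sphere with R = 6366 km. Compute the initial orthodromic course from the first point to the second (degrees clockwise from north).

103.4°

N = sin Δλ·cos φ₂ = +0.2321;  D = cos φ₁ sin φ₂ − sin φ₁ cos φ₂ cos Δλ = -0.0552
initial course = atan2(N, D) = 103.37°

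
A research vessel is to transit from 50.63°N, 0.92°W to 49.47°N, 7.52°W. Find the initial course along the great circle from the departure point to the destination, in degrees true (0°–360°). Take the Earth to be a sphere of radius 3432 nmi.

θ = atan2( sin Δλ·cos φ₂ ,  cos φ₁ sin φ₂ − sin φ₁ cos φ₂ cos Δλ )
  = atan2(-0.0747, -0.0169) = 257.24°

257.2°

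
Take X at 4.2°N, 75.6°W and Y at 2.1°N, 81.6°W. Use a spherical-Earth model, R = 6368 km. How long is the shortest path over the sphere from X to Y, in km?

cos σ = sin φ₁ sin φ₂ + cos φ₁ cos φ₂ cos Δλ
      = sin(4.20°)sin(2.10°) + cos(4.20°)cos(2.10°)cos(-6.00°) = 0.9939
σ = 6.348° → d = Rσ = 6368·0.11079 = 706 km

706 km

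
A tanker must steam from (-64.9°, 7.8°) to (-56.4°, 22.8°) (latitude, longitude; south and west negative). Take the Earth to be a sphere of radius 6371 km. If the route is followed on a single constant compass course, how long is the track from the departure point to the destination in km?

1246 km

Δψ = ln[tan(π/4+φ₂/2)/tan(π/4+φ₁/2)] = +0.3047;  Δφ = +0.1484 rad,  Δλ = +0.2618 rad
q = Δφ/Δψ = 0.4868
d = R·√(Δφ² + q²Δλ²) = 6371·0.19558 = 1246 km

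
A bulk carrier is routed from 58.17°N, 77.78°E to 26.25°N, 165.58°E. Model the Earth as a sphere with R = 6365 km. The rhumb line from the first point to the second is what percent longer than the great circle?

Great circle: σ = 1.1659 rad → d_gc = Rσ = 7420.9 km
Rhumb: Δφ = -0.5571, Δλ = +1.5324, Δψ = -0.7797, q = Δφ/Δψ = 0.7145 → d_rh = R√(Δφ²+q²Δλ²) = 7819.5 km
Excess = (7819.5 − 7420.9) / 7420.9 = 398.6 / 7420.9 = 5.37% ≈ 5.4%

5.4%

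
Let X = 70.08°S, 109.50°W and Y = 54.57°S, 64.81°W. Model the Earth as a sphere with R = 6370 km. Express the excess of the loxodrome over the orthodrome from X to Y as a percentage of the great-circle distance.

Great circle: σ = 0.4359 rad → d_gc = Rσ = 2776.7 km
Rhumb: Δφ = +0.2707, Δλ = +0.7800, Δψ = +0.5983, q = Δφ/Δψ = 0.4525 → d_rh = R√(Δφ²+q²Δλ²) = 2833.2 km
Excess = (2833.2 − 2776.7) / 2776.7 = 56.5 / 2776.7 = 2.03% ≈ 2.0%

2.0%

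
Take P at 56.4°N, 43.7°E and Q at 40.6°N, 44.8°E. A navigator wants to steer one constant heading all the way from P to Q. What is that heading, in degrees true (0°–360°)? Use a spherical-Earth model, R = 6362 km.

Δψ = ln[tan(π/4+φ₂/2)/tan(π/4+φ₁/2)] = -0.4210
Δλ = +0.0192 rad (taken the short way round)
course = atan2(Δλ, Δψ) = 177.39°

177.4°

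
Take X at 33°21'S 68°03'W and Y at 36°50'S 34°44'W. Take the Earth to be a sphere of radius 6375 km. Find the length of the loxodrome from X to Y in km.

3057 km

Δψ = ln[tan(π/4+φ₂/2)/tan(π/4+φ₁/2)] = -0.0743;  Δφ = -0.0608 rad,  Δλ = +0.5815 rad
q = Δφ/Δψ = 0.8180
d = R·√(Δφ² + q²Δλ²) = 6375·0.47951 = 3057 km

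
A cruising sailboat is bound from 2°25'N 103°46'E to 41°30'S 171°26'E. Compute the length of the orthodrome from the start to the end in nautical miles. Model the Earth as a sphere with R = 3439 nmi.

4510 nmi

cos σ = sin φ₁ sin φ₂ + cos φ₁ cos φ₂ cos Δλ
      = sin(2.42°)sin(-41.50°) + cos(2.42°)cos(-41.50°)cos(67.67°) = 0.2564
σ = 75.143° → d = Rσ = 3439·1.31149 = 4510 nmi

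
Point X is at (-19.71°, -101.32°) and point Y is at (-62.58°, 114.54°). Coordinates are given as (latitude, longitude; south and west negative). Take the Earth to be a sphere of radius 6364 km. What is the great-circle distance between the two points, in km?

10328 km

cos σ = sin φ₁ sin φ₂ + cos φ₁ cos φ₂ cos Δλ
      = sin(-19.71°)sin(-62.58°) + cos(-19.71°)cos(-62.58°)cos(-144.14°) = -0.0520
σ = 92.980° → d = Rσ = 6364·1.62280 = 10328 km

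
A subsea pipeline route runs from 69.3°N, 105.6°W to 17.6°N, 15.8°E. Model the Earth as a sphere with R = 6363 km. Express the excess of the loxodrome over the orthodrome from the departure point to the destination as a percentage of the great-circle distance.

12.5%

Great circle: σ = 1.4633 rad → d_gc = Rσ = 9310.9 km
Rhumb: Δφ = -0.9023, Δλ = +2.1188, Δψ = -1.3882, q = Δφ/Δψ = 0.6500 → d_rh = R√(Δφ²+q²Δλ²) = 10477.0 km
Excess = (10477.0 − 9310.9) / 9310.9 = 1166.1 / 9310.9 = 12.52% ≈ 12.5%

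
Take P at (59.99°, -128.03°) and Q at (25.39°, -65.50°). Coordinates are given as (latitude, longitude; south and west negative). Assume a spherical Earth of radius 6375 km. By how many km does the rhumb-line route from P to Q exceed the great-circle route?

Great circle: cos σ = sin φ₁ sin φ₂ + cos φ₁ cos φ₂ cos Δλ,  σ = 0.9524 rad → d_gc = 6071.6 km
Rhumb line: Δψ = -0.8582, q = Δφ/Δψ = 0.7037, d_rh = R√(Δφ²+q²Δλ²) = 6228.0 km
Excess = 6228.0 − 6071.6 = 156.4 ≈ 156 km

156 km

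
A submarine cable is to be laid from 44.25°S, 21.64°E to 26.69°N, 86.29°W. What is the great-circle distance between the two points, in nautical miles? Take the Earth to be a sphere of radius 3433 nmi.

7232 nmi

Haversine: a = sin²(Δφ/2)+cos φ₁ cos φ₂ sin²(Δλ/2) = 0.75522;  σ = 2·atan2(√a,√(1−a))
σ = 120.693° → d = Rσ = 3433·2.10650 = 7232 nmi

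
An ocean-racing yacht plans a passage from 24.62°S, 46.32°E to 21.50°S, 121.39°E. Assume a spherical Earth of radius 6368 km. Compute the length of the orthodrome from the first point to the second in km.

7585 km

cos σ = sin φ₁ sin φ₂ + cos φ₁ cos φ₂ cos Δλ
      = sin(-24.62°)sin(-21.50°) + cos(-24.62°)cos(-21.50°)cos(75.07°) = 0.3706
σ = 68.247° → d = Rσ = 6368·1.19114 = 7585 km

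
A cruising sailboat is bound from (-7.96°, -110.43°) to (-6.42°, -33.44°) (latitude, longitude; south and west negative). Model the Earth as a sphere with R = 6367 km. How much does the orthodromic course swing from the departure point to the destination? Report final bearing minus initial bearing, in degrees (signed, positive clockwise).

Initial bearing θ₁ = atan2(sin Δλ cos φ₂, cos φ₁ sin φ₂ − sin φ₁ cos φ₂ cos Δλ) = 94.71°
Final bearing θ₂ = (initial bearing from the destination back to the start) + 180° = 83.34°
Δθ = θ₂ − θ₁ = -11.4°

-11.4°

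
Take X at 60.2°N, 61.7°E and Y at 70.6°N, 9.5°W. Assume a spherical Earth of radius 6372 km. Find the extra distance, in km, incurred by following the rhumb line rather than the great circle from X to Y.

Great circle: cos σ = sin φ₁ sin φ₂ + cos φ₁ cos φ₂ cos Δλ,  σ = 0.5121 rad → d_gc = 3263.4 km
Rhumb line: Δψ = +0.4425, q = Δφ/Δψ = 0.4102, d_rh = R√(Δφ²+q²Δλ²) = 3447.7 km
Excess = 3447.7 − 3263.4 = 184.3 ≈ 184 km

184 km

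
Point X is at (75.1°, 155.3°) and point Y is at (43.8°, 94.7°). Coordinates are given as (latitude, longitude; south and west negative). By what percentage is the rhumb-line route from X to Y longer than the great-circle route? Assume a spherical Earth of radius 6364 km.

3.6%

Great circle: σ = 0.7075 rad → d_gc = Rσ = 4502.7 km
Rhumb: Δφ = -0.5463, Δλ = -1.0577, Δψ = -1.1823, q = Δφ/Δψ = 0.4621 → d_rh = R√(Δφ²+q²Δλ²) = 4664.7 km
Excess = (4664.7 − 4502.7) / 4502.7 = 162.0 / 4502.7 = 3.60% ≈ 3.6%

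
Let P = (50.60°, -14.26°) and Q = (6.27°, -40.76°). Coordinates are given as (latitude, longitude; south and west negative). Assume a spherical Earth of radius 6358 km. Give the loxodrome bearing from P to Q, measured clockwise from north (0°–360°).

206.8°

Δψ = ln[tan(π/4+φ₂/2)/tan(π/4+φ₁/2)] = -0.9174
Δλ = -0.4625 rad (taken the short way round)
course = atan2(Δλ, Δψ) = 206.75°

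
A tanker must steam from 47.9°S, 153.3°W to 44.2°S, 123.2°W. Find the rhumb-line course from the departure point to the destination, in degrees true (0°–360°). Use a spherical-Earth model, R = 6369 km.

Meridional parts: M(φ₁)=-0.9549, M(φ₂)=-0.8618 → ΔM = +0.0931;  Δλ = +0.5253 rad
tan C = Δλ / ΔM = +5.6429 → C = 79.95°

80.0°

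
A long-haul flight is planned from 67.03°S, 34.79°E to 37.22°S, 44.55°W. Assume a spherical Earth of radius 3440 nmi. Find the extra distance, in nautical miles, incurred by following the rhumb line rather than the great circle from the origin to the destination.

175 nmi

Great circle: cos σ = sin φ₁ sin φ₂ + cos φ₁ cos φ₂ cos Δλ,  σ = 0.9092 rad → d_gc = 3127.5 nmi
Rhumb line: Δψ = +0.8929, q = Δφ/Δψ = 0.5827, d_rh = R√(Δφ²+q²Δλ²) = 3302.8 nmi
Excess = 3302.8 − 3127.5 = 175.3 ≈ 175 nmi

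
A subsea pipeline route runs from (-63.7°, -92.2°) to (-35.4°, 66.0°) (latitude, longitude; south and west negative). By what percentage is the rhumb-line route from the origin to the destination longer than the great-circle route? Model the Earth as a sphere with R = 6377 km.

29.2%

Great circle: σ = 1.3858 rad → d_gc = Rσ = 8837.0 km
Rhumb: Δφ = +0.4939, Δλ = +2.7611, Δψ = +0.7926, q = Δφ/Δψ = 0.6231 → d_rh = R√(Δφ²+q²Δλ²) = 11415.1 km
Excess = (11415.1 − 8837.0) / 8837.0 = 2578.1 / 8837.0 = 29.17% ≈ 29.2%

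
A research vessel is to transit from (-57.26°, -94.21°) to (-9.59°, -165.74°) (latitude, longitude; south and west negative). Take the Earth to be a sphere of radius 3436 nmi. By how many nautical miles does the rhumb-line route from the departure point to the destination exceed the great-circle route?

Great circle: cos σ = sin φ₁ sin φ₂ + cos φ₁ cos φ₂ cos Δλ,  σ = 1.2566 rad → d_gc = 4317.6 nmi
Rhumb line: Δψ = +1.0569, q = Δφ/Δψ = 0.7872, d_rh = R√(Δφ²+q²Δλ²) = 4424.5 nmi
Excess = 4424.5 − 4317.6 = 106.9 ≈ 107 nmi

107 nmi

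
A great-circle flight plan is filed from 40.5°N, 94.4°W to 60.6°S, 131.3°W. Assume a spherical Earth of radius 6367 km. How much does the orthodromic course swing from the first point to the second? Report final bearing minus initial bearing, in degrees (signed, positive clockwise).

+10.5°

Initial bearing θ₁ = atan2(sin Δλ cos φ₂, cos φ₁ sin φ₂ − sin φ₁ cos φ₂ cos Δλ) = 197.81°
Final bearing θ₂ = (initial bearing from the destination back to the start) + 180° = 208.28°
Δθ = θ₂ − θ₁ = +10.5°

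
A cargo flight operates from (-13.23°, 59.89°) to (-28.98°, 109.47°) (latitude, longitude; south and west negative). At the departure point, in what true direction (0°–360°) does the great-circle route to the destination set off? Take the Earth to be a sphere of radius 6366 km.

117.2°

N = sin Δλ·cos φ₂ = +0.6660;  D = cos φ₁ sin φ₂ − sin φ₁ cos φ₂ cos Δλ = -0.3418
initial course = atan2(N, D) = 117.17°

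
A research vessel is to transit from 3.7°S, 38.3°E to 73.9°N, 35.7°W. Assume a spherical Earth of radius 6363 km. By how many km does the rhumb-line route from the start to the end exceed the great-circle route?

324 km

Great circle: cos σ = sin φ₁ sin φ₂ + cos φ₁ cos φ₂ cos Δλ,  σ = 1.5565 rad → d_gc = 9904.1 km
Rhumb line: Δψ = +2.0206, q = Δφ/Δψ = 0.6703, d_rh = R√(Δφ²+q²Δλ²) = 10228.0 km
Excess = 10228.0 − 9904.1 = 323.9 ≈ 324 km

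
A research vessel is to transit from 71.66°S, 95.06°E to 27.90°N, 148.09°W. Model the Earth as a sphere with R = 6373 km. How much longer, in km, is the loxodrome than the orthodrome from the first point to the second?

840 km

Great circle: cos σ = sin φ₁ sin φ₂ + cos φ₁ cos φ₂ cos Δλ,  σ = 2.1770 rad → d_gc = 13874.1 km
Rhumb line: Δψ = +2.3311, q = Δφ/Δψ = 0.7454, d_rh = R√(Δφ²+q²Δλ²) = 14713.9 km
Excess = 14713.9 − 13874.1 = 839.8 ≈ 840 km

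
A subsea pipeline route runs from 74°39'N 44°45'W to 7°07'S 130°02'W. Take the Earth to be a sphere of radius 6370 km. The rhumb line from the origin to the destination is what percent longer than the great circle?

4.3%

Great circle: σ = 1.6688 rad → d_gc = Rσ = 10630.4 km
Rhumb: Δφ = -1.4271, Δλ = -1.4885, Δψ = -2.1288, q = Δφ/Δψ = 0.6704 → d_rh = R√(Δφ²+q²Δλ²) = 11092.4 km
Excess = (11092.4 − 10630.4) / 10630.4 = 462.0 / 10630.4 = 4.346% ≈ 4.3%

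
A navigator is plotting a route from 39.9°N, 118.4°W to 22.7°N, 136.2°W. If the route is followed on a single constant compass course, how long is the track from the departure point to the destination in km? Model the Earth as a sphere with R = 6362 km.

2542 km

Rhumb course C = atan2(Δλ, Δψ) with Δψ = ln[tan(π/4+φ₂/2)/tan(π/4+φ₁/2)] = -0.3537, Δλ = -0.3107 → C = 221.30°
d = R·|Δφ| / |cos C| = 6362·0.30020 / 0.75129 = 2542 km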